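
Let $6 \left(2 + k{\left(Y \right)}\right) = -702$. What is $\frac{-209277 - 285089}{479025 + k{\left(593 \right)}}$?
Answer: $- \frac{247183}{239453} \approx -1.0323$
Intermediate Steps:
$k{\left(Y \right)} = -119$ ($k{\left(Y \right)} = -2 + \frac{1}{6} \left(-702\right) = -2 - 117 = -119$)
$\frac{-209277 - 285089}{479025 + k{\left(593 \right)}} = \frac{-209277 - 285089}{479025 - 119} = - \frac{494366}{478906} = \left(-494366\right) \frac{1}{478906} = - \frac{247183}{239453}$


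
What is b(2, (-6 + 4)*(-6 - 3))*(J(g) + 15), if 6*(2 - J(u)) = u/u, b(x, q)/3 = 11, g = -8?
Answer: 1111/2 ≈ 555.50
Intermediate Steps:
b(x, q) = 33 (b(x, q) = 3*11 = 33)
J(u) = 11/6 (J(u) = 2 - u/(6*u) = 2 - ⅙*1 = 2 - ⅙ = 11/6)
b(2, (-6 + 4)*(-6 - 3))*(J(g) + 15) = 33*(11/6 + 15) = 33*(101/6) = 1111/2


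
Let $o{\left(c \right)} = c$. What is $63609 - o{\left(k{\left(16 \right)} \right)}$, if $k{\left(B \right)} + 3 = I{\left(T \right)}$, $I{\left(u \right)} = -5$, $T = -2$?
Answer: $63617$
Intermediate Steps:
$k{\left(B \right)} = -8$ ($k{\left(B \right)} = -3 - 5 = -8$)
$63609 - o{\left(k{\left(16 \right)} \right)} = 63609 - -8 = 63609 + 8 = 63617$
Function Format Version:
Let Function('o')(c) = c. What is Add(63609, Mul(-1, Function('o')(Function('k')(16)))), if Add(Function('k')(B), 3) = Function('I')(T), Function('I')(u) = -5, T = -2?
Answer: 63617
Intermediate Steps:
Function('k')(B) = -8 (Function('k')(B) = Add(-3, -5) = -8)
Add(63609, Mul(-1, Function('o')(Function('k')(16)))) = Add(63609, Mul(-1, -8)) = Add(63609, 8) = 63617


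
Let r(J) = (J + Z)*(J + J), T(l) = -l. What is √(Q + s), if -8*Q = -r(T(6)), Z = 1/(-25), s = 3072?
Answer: 3*√34234/10 ≈ 55.507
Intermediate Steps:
Z = -1/25 ≈ -0.040000
r(J) = 2*J*(-1/25 + J) (r(J) = (J - 1/25)*(J + J) = (-1/25 + J)*(2*J) = 2*J*(-1/25 + J))
Q = 453/50 (Q = -(-1)*2*(-1*6)*(-1 + 25*(-1*6))/25/8 = -(-1)*(2/25)*(-6)*(-1 + 25*(-6))/8 = -(-1)*(2/25)*(-6)*(-1 - 150)/8 = -(-1)*(2/25)*(-6)*(-151)/8 = -(-1)*1812/(8*25) = -⅛*(-1812/25) = 453/50 ≈ 9.0600)
√(Q + s) = √(453/50 + 3072) = √(154053/50) = 3*√34234/10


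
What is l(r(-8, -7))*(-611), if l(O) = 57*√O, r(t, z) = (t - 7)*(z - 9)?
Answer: -139308*√15 ≈ -5.3954e+5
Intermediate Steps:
r(t, z) = (-9 + z)*(-7 + t) (r(t, z) = (-7 + t)*(-9 + z) = (-9 + z)*(-7 + t))
l(r(-8, -7))*(-611) = (57*√(63 - 9*(-8) - 7*(-7) - 8*(-7)))*(-611) = (57*√(63 + 72 + 49 + 56))*(-611) = (57*√240)*(-611) = (57*(4*√15))*(-611) = (228*√15)*(-611) = -139308*√15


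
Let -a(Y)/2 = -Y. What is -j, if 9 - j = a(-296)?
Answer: -601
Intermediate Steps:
a(Y) = 2*Y (a(Y) = -(-2)*Y = 2*Y)
j = 601 (j = 9 - 2*(-296) = 9 - 1*(-592) = 9 + 592 = 601)
-j = -1*601 = -601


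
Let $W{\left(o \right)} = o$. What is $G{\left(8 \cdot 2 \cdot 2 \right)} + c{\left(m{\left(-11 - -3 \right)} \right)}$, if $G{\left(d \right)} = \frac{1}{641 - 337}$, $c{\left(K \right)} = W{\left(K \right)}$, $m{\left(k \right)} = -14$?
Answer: $- \frac{4255}{304} \approx -13.997$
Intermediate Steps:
$c{\left(K \right)} = K$
$G{\left(d \right)} = \frac{1}{304}$
$G{\left(8 \cdot 2 \cdot 2 \right)} + c{\left(m{\left(-11 - -3 \right)} \right)} = \frac{1}{304} - 14 = - \frac{4255}{304}$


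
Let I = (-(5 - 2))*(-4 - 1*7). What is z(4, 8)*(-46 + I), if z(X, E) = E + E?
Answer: -208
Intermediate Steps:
z(X, E) = 2*E
I = 33 (I = (-1*3)*(-4 - 7) = -3*(-11) = 33)
z(4, 8)*(-46 + I) = (2*8)*(-46 + 33) = 16*(-13) = -208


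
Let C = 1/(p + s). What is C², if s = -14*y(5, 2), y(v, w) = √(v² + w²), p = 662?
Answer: 55491/23388519200 + 2317*√29/23388519200 ≈ 2.9061e-6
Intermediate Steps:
s = -14*√29 (s = -14*√(5² + 2²) = -14*√(25 + 4) = -14*√29 ≈ -75.392)
C = 1/(662 - 14*√29) ≈ 0.0017047
C² = (331/216280 + 7*√29/216280)²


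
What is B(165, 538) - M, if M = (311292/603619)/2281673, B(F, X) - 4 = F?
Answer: 232757138193911/1377261174587 ≈ 169.00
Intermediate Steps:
B(F, X) = 4 + F
M = 311292/1377261174587 (M = (311292*(1/603619))*(1/2281673) = (311292/603619)*(1/2281673) = 311292/1377261174587 ≈ 2.2602e-7)
B(165, 538) - M = (4 + 165) - 1*311292/1377261174587 = 169 - 311292/1377261174587 = 232757138193911/1377261174587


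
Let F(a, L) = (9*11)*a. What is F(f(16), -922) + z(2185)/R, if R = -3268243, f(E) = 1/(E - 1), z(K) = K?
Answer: 107841094/16341215 ≈ 6.5993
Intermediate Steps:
f(E) = 1/(-1 + E)
F(a, L) = 99*a
F(f(16), -922) + z(2185)/R = 99/(-1 + 16) + 2185/(-3268243) = 99/15 + 2185*(-1/3268243) = 99*(1/15) - 2185/3268243 = 33/5 - 2185/3268243 = 107841094/16341215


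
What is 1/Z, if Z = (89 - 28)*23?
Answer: 1/1403 ≈ 0.00071276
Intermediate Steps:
Z = 1403 (Z = 61*23 = 1403)
1/Z = 1/1403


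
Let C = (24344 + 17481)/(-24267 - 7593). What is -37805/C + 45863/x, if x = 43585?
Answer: 2099945019619/72917705 ≈ 28799.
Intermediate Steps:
C = -8365/6372 (C = 41825/(-31860) = 41825*(-1/31860) = -8365/6372 ≈ -1.3128)
-37805/C + 45863/x = -37805/(-8365/6372) + 45863/43585 = -37805*(-6372/8365) + 45863*(1/43585) = 48178692/1673 + 45863/43585 = 2099945019619/72917705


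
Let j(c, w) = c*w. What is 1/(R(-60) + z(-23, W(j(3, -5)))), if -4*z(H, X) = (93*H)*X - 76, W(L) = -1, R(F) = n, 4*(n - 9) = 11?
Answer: -1/504 ≈ -0.0019841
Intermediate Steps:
n = 47/4 (n = 9 + (¼)*11 = 9 + 11/4 = 47/4 ≈ 11.750)
R(F) = 47/4
z(H, X) = 19 - 93*H*X/4 (z(H, X) = -((93*H)*X - 76)/4 = -(93*H*X - 76)/4 = -(-76 + 93*H*X)/4 = 19 - 93*H*X/4)
1/(R(-60) + z(-23, W(j(3, -5)))) = 1/(47/4 + (19 - 93/4*(-23)*(-1))) = 1/(47/4 + (19 - 2139/4)) = 1/(47/4 - 2063/4) = 1/(-504) = -1/504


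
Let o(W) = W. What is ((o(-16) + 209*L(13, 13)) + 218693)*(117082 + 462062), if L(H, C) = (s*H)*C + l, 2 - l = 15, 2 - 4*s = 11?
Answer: 79046061486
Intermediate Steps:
s = -9/4 (s = ½ - ¼*11 = ½ - 11/4 = -9/4 ≈ -2.2500)
l = -13 (l = 2 - 1*15 = 2 - 15 = -13)
L(H, C) = -13 - 9*C*H/4 (L(H, C) = (-9*H/4)*C - 13 = -9*C*H/4 - 13 = -13 - 9*C*H/4)
((o(-16) + 209*L(13, 13)) + 218693)*(117082 + 462062) = ((-16 + 209*(-13 - 9/4*13*13)) + 218693)*(117082 + 462062) = ((-16 + 209*(-13 - 1521/4)) + 218693)*579144 = ((-16 + 209*(-1573/4)) + 218693)*579144 = ((-16 - 328757/4) + 218693)*579144 = (-328821/4 + 218693)*579144 = (545951/4)*579144 = 79046061486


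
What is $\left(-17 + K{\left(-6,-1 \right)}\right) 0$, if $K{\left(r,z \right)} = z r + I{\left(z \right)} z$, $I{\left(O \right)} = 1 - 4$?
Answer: $0$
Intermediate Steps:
$I{\left(O \right)} = -3$ ($I{\left(O \right)} = 1 - 4 = -3$)
$K{\left(r,z \right)} = - 3 z + r z$ ($K{\left(r,z \right)} = z r - 3 z = r z - 3 z = - 3 z + r z$)
$\left(-17 + K{\left(-6,-1 \right)}\right) 0 = \left(-17 - \left(-3 - 6\right)\right) 0 = \left(-17 - -9\right) 0 = \left(-17 + 9\right) 0 = \left(-8\right) 0 = 0$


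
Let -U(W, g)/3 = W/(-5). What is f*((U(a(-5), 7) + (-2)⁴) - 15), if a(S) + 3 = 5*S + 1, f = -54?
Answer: 4104/5 ≈ 820.80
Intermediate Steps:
a(S) = -2 + 5*S (a(S) = -3 + (5*S + 1) = -3 + (1 + 5*S) = -2 + 5*S)
U(W, g) = 3*W/5 (U(W, g) = -3*W/(-5) = -3*W*(-1)/5 = -(-3)*W/5 = 3*W/5)
f*((U(a(-5), 7) + (-2)⁴) - 15) = -54*((3*(-2 + 5*(-5))/5 + (-2)⁴) - 15) = -54*((3*(-2 - 25)/5 + 16) - 15) = -54*(((⅗)*(-27) + 16) - 15) = -54*((-81/5 + 16) - 15) = -54*(-⅕ - 15) = -54*(-76/5) = 4104/5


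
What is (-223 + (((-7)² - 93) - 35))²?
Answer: 91204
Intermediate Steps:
(-223 + (((-7)² - 93) - 35))² = (-223 + ((49 - 93) - 35))² = (-223 + (-44 - 35))² = (-223 - 79)² = (-302)² = 91204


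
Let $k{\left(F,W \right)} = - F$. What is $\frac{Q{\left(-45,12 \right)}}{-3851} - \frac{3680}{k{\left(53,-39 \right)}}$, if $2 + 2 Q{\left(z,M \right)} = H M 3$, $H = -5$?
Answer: $\frac{14176503}{204103} \approx 69.458$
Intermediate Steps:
$Q{\left(z,M \right)} = -1 - \frac{15 M}{2}$ ($Q{\left(z,M \right)} = -1 + \frac{- 5 M 3}{2} = -1 + \frac{\left(-15\right) M}{2} = -1 - \frac{15 M}{2}$)
$\frac{Q{\left(-45,12 \right)}}{-3851} - \frac{3680}{k{\left(53,-39 \right)}} = \frac{-1 - 90}{-3851} - \frac{3680}{\left(-1\right) 53} = \left(-1 - 90\right) \left(- \frac{1}{3851}\right) - \frac{3680}{-53} = \left(-91\right) \left(- \frac{1}{3851}\right) - - \frac{3680}{53} = \frac{91}{3851} + \frac{3680}{53} = \frac{14176503}{204103}$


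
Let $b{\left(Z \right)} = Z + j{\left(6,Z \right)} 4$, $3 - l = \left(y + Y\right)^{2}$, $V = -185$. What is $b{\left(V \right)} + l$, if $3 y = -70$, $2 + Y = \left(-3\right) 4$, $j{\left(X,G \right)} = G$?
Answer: $- \frac{20842}{9} \approx -2315.8$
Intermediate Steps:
$Y = -14$ ($Y = -2 - 12 = -14$)
$y = - \frac{70}{3}$ ($y = \frac{1}{3} \left(-70\right) = - \frac{70}{3} \approx -23.333$)
$l = - \frac{12517}{9}$ ($l = 3 - \left(- \frac{70}{3} - 14\right)^{2} = 3 - \left(- \frac{112}{3}\right)^{2} = 3 - \frac{12544}{9} = - \frac{12517}{9} \approx -1390.8$)
$b{\left(Z \right)} = 5 Z$ ($b{\left(Z \right)} = Z + Z 4 = Z + 4 Z = 5 Z$)
$b{\left(V \right)} + l = 5 \left(-185\right) - \frac{12517}{9} = -925 - \frac{12517}{9} = - \frac{20842}{9}$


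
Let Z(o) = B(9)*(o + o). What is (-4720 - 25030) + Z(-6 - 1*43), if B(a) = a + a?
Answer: -31514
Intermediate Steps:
B(a) = 2*a
Z(o) = 36*o (Z(o) = (2*9)*(o + o) = 18*(2*o) = 36*o)
(-4720 - 25030) + Z(-6 - 1*43) = (-4720 - 25030) + 36*(-6 - 1*43) = -29750 + 36*(-6 - 43) = -29750 + 36*(-49) = -29750 - 1764 = -31514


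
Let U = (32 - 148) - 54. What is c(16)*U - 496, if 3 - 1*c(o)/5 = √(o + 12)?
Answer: -3046 + 1700*√7 ≈ 1451.8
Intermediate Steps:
c(o) = 15 - 5*√(12 + o) (c(o) = 15 - 5*√(o + 12) = 15 - 5*√(12 + o))
U = -170 (U = -116 - 54 = -170)
c(16)*U - 496 = (15 - 5*√(12 + 16))*(-170) - 496 = (15 - 10*√7)*(-170) - 496 = (-2550 + 1700*√7) - 496 = -3046 + 1700*√7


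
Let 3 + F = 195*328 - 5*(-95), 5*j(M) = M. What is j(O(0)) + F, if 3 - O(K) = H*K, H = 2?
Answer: 322163/5 ≈ 64433.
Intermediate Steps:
O(K) = 3 - 2*K
j(M) = M/5
F = 64432 (F = -3 + (195*328 - 5*(-95)) = -3 + (63960 + 475) = -3 + 64435 = 64432)
j(O(0)) + F = (3 - 2*0)/5 + 64432 = (3 + 0)/5 + 64432 = (⅕)*3 + 64432 = ⅗ + 64432 = 322163/5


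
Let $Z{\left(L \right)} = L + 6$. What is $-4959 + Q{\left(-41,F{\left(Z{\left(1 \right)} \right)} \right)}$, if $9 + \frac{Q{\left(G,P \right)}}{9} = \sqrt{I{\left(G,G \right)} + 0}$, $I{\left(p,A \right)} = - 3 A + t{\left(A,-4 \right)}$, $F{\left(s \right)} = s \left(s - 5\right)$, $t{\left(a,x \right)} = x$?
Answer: $-5040 + 9 \sqrt{119} \approx -4941.8$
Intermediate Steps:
$Z{\left(L \right)} = 6 + L$
$F{\left(s \right)} = s \left(-5 + s\right)$
$I{\left(p,A \right)} = -4 - 3 A$ ($I{\left(p,A \right)} = - 3 A - 4 = -4 - 3 A$)
$Q{\left(G,P \right)} = -81 + 9 \sqrt{-4 - 3 G}$ ($Q{\left(G,P \right)} = -81 + 9 \sqrt{\left(-4 - 3 G\right) + 0} = -81 + 9 \sqrt{-4 - 3 G}$)
$-4959 + Q{\left(-41,F{\left(Z{\left(1 \right)} \right)} \right)} = -4959 - \left(81 - 9 \sqrt{-4 - -123}\right) = -4959 - \left(81 - 9 \sqrt{-4 + 123}\right) = -4959 - \left(81 - 9 \sqrt{119}\right) = -5040 + 9 \sqrt{119}$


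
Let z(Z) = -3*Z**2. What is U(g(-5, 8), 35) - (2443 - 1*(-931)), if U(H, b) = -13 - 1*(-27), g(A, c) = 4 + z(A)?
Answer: -3360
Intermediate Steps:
g(A, c) = 4 - 3*A**2
U(H, b) = 14 (U(H, b) = -13 + 27 = 14)
U(g(-5, 8), 35) - (2443 - 1*(-931)) = 14 - (2443 - 1*(-931)) = 14 - (2443 + 931) = 14 - 1*3374 = 14 - 3374 = -3360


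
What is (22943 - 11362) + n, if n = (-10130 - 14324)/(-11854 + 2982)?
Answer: 51385543/4436 ≈ 11584.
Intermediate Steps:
n = 12227/4436 (n = -24454/(-8872) = -24454*(-1/8872) = 12227/4436 ≈ 2.7563)
(22943 - 11362) + n = (22943 - 11362) + 12227/4436 = 11581 + 12227/4436 = 51385543/4436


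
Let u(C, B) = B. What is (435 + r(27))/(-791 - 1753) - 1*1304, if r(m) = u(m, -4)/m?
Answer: -89580893/68688 ≈ -1304.2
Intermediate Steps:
r(m) = -4/m
(435 + r(27))/(-791 - 1753) - 1*1304 = (435 - 4/27)/(-791 - 1753) - 1*1304 = (435 - 4*1/27)/(-2544) - 1304 = (435 - 4/27)*(-1/2544) - 1304 = (11741/27)*(-1/2544) - 1304 = -11741/68688 - 1304 = -89580893/68688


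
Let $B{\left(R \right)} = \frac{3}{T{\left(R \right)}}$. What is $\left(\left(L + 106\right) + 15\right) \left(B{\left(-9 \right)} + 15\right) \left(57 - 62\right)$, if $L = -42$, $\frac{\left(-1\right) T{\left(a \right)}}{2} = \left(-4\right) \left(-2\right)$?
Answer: $- \frac{93615}{16} \approx -5850.9$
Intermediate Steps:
$T{\left(a \right)} = -16$ ($T{\left(a \right)} = - 2 \left(\left(-4\right) \left(-2\right)\right) = \left(-2\right) 8 = -16$)
$B{\left(R \right)} = - \frac{3}{16}$ ($B{\left(R \right)} = \frac{3}{-16} = 3 \left(- \frac{1}{16}\right) = - \frac{3}{16}$)
$\left(\left(L + 106\right) + 15\right) \left(B{\left(-9 \right)} + 15\right) \left(57 - 62\right) = \left(\left(-42 + 106\right) + 15\right) \left(- \frac{3}{16} + 15\right) \left(57 - 62\right) = \left(64 + 15\right) \frac{237}{16} \left(-5\right) = 79 \left(- \frac{1185}{16}\right) = - \frac{93615}{16}$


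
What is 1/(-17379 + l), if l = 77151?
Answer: 1/59772 ≈ 1.6730e-5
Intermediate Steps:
1/(-17379 + l) = 1/(-17379 + 77151) = 1/59772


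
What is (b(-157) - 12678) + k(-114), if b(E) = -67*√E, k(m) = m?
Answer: -12792 - 67*I*√157 ≈ -12792.0 - 839.51*I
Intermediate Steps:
(b(-157) - 12678) + k(-114) = (-67*I*√157 - 12678) - 114 = (-12678 - 67*I*√157) - 114 = -12792 - 67*I*√157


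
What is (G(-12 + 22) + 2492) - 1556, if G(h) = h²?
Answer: 1036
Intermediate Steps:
(G(-12 + 22) + 2492) - 1556 = ((-12 + 22)² + 2492) - 1556 = (10² + 2492) - 1556 = (100 + 2492) - 1556 = 2592 - 1556 = 1036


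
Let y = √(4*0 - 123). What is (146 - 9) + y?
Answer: 137 + I*√123 ≈ 137.0 + 11.091*I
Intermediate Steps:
y = I*√123 (y = √(0 - 123) = √(-123) = I*√123 ≈ 11.091*I)
(146 - 9) + y = (146 - 9) + I*√123 = 137 + I*√123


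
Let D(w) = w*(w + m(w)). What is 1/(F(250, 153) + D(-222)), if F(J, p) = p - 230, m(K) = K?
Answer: 1/98491 ≈ 1.0153e-5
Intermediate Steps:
F(J, p) = -230 + p
D(w) = 2*w² (D(w) = w*(w + w) = w*(2*w) = 2*w²)
1/(F(250, 153) + D(-222)) = 1/((-230 + 153) + 2*(-222)²) = 1/(-77 + 2*49284) = 1/(-77 + 98568) = 1/98491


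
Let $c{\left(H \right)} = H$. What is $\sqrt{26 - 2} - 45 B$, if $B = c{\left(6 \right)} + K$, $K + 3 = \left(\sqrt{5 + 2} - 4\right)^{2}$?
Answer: $-1170 + 2 \sqrt{6} + 360 \sqrt{7} \approx -212.63$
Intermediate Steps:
$K = -3 + \left(-4 + \sqrt{7}\right)^{2}$ ($K = -3 + \left(\sqrt{5 + 2} - 4\right)^{2} = -3 + \left(\sqrt{7} - 4\right)^{2} = -3 + \left(-4 + \sqrt{7}\right)^{2} \approx -1.166$)
$B = 26 - 8 \sqrt{7}$ ($B = 6 + \left(20 - 8 \sqrt{7}\right) = 26 - 8 \sqrt{7} \approx 4.834$)
$\sqrt{26 - 2} - 45 B = \sqrt{26 - 2} - 45 \left(26 - 8 \sqrt{7}\right) = \sqrt{24} - \left(1170 - 360 \sqrt{7}\right) = 2 \sqrt{6} - \left(1170 - 360 \sqrt{7}\right) = -1170 + 2 \sqrt{6} + 360 \sqrt{7}$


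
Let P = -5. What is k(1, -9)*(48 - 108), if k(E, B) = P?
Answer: 300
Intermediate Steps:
k(E, B) = -5
k(1, -9)*(48 - 108) = -5*(48 - 108) = -5*(-60) = 300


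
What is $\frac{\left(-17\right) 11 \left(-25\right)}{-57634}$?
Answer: $- \frac{4675}{57634} \approx -0.081115$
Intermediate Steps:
$\frac{\left(-17\right) 11 \left(-25\right)}{-57634} = \left(-187\right) \left(-25\right) \left(- \frac{1}{57634}\right) = 4675 \left(- \frac{1}{57634}\right) = - \frac{4675}{57634}$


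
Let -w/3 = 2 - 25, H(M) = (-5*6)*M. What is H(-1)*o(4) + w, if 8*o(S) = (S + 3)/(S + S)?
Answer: 2313/32 ≈ 72.281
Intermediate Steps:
H(M) = -30*M
o(S) = (3 + S)/(16*S) (o(S) = ((S + 3)/(S + S))/8 = ((3 + S)/((2*S)))/8 = ((3 + S)*(1/(2*S)))/8 = ((3 + S)/(2*S))/8 = (3 + S)/(16*S))
w = 69 (w = -3*(2 - 25) = -3*(-23) = 69)
H(-1)*o(4) + w = (-30*(-1))*((1/16)*(3 + 4)/4) + 69 = 30*((1/16)*(¼)*7) + 69 = 30*(7/64) + 69 = 105/32 + 69 = 2313/32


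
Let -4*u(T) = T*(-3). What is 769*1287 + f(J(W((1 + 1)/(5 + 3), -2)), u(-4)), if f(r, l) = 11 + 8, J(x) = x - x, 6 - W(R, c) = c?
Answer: 989722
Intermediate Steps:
W(R, c) = 6 - c
u(T) = 3*T/4 (u(T) = -T*(-3)/4 = -(-3)*T/4 = 3*T/4)
J(x) = 0
f(r, l) = 19
769*1287 + f(J(W((1 + 1)/(5 + 3), -2)), u(-4)) = 769*1287 + 19 = 989703 + 19 = 989722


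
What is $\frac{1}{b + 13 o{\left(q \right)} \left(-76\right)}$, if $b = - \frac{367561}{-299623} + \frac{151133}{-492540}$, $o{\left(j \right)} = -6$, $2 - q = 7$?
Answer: $\frac{147576312420}{874968135597841} \approx 0.00016866$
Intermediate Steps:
$q = -5$ ($q = 2 - 7 = -5$)
$b = \frac{135755572081}{147576312420}$ ($b = \left(-367561\right) \left(- \frac{1}{299623}\right) + 151133 \left(- \frac{1}{492540}\right) = \frac{367561}{299623} - \frac{151133}{492540} = \frac{135755572081}{147576312420} \approx 0.9199$)
$\frac{1}{b + 13 o{\left(q \right)} \left(-76\right)} = \frac{1}{\frac{135755572081}{147576312420} + 13 \left(-6\right) \left(-76\right)} = \frac{1}{\frac{135755572081}{147576312420} - -5928} = \frac{1}{\frac{135755572081}{147576312420} + 5928} = \frac{1}{\frac{874968135597841}{147576312420}} = \frac{147576312420}{874968135597841}$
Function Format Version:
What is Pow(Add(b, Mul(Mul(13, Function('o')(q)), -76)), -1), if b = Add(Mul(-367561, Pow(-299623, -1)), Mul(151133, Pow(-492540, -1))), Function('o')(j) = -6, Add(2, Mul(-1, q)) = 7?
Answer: Rational(147576312420, 874968135597841) ≈ 0.00016866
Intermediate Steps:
q = -5 (q = Add(2, Mul(-1, 7)) = Add(2, -7) = -5)
b = Rational(135755572081, 147576312420) (b = Add(Mul(-367561, Rational(-1, 299623)), Mul(151133, Rational(-1, 492540))) = Add(Rational(367561, 299623), Rational(-151133, 492540)) = Rational(135755572081, 147576312420) ≈ 0.91990)
Pow(Add(b, Mul(Mul(13, Function('o')(q)), -76)), -1) = Pow(Add(Rational(135755572081, 147576312420), Mul(Mul(13, -6), -76)), -1) = Pow(Add(Rational(135755572081, 147576312420), Mul(-78, -76)), -1) = Pow(Add(Rational(135755572081, 147576312420), 5928), -1) = Pow(Rational(874968135597841, 147576312420), -1) = Rational(147576312420, 874968135597841)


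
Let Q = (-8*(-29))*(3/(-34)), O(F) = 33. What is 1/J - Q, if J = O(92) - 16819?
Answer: 5841511/285362 ≈ 20.471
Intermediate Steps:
J = -16786 (J = 33 - 16819 = -16786)
Q = -348/17 (Q = 232*(3*(-1/34)) = 232*(-3/34) = -348/17 ≈ -20.471)
1/J - Q = 1/(-16786) - 1*(-348/17) = -1/16786 + 348/17 = 5841511/285362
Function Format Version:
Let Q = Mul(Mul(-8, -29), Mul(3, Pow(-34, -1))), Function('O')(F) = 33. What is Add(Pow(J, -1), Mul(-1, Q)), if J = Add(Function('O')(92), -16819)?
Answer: Rational(5841511, 285362) ≈ 20.471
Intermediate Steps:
J = -16786 (J = Add(33, -16819) = -16786)
Q = Rational(-348, 17) (Q = Mul(232, Mul(3, Rational(-1, 34))) = Mul(232, Rational(-3, 34)) = Rational(-348, 17) ≈ -20.471)
Add(Pow(J, -1), Mul(-1, Q)) = Add(Pow(-16786, -1), Mul(-1, Rational(-348, 17))) = Add(Rational(-1, 16786), Rational(348, 17)) = Rational(5841511, 285362)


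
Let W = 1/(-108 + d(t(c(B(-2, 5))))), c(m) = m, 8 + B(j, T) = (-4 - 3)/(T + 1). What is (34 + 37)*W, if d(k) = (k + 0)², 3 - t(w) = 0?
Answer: -71/99 ≈ -0.71717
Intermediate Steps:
B(j, T) = -8 - 7/(1 + T) (B(j, T) = -8 + (-4 - 3)/(T + 1) = -8 - 7/(1 + T))
t(w) = 3 (t(w) = 3 - 1*0 = 3 + 0 = 3)
d(k) = k²
W = -1/99 (W = 1/(-108 + 3²) = 1/(-108 + 9) = 1/(-99) = -1/99 ≈ -0.010101)
(34 + 37)*W = (34 + 37)*(-1/99) = 71*(-1/99) = -71/99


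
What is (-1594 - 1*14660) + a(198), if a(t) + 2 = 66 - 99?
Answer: -16289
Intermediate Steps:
a(t) = -35 (a(t) = -2 + (66 - 99) = -2 - 33 = -35)
(-1594 - 1*14660) + a(198) = (-1594 - 1*14660) - 35 = (-1594 - 14660) - 35 = -16254 - 35 = -16289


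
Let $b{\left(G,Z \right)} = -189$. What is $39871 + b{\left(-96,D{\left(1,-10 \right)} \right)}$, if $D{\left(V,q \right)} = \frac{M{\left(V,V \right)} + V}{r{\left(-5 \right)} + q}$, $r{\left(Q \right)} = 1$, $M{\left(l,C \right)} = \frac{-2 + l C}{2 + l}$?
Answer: $39682$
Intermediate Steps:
$M{\left(l,C \right)} = \frac{-2 + C l}{2 + l}$
$D{\left(V,q \right)} = \frac{V + \frac{-2 + V^{2}}{2 + V}}{1 + q}$ ($D{\left(V,q \right)} = \frac{\frac{-2 + V V}{2 + V} + V}{1 + q} = \frac{\frac{-2 + V^{2}}{2 + V} + V}{1 + q} = \frac{V + \frac{-2 + V^{2}}{2 + V}}{1 + q}$)
$39871 + b{\left(-96,D{\left(1,-10 \right)} \right)} = 39871 - 189 = 39682$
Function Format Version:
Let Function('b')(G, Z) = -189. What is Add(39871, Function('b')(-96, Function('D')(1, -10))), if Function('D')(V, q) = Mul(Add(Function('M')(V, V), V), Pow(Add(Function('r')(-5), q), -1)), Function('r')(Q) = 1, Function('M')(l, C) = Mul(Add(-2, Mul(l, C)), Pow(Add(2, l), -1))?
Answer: 39682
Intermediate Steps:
Function('M')(l, C) = Mul(Pow(Add(2, l), -1), Add(-2, Mul(C, l))) (Function('M')(l, C) = Mul(Add(-2, Mul(C, l)), Pow(Add(2, l), -1)) = Mul(Pow(Add(2, l), -1), Add(-2, Mul(C, l))))
Function('D')(V, q) = Mul(Pow(Add(1, q), -1), Add(V, Mul(Pow(Add(2, V), -1), Add(-2, Pow(V, 2))))) (Function('D')(V, q) = Mul(Add(Mul(Pow(Add(2, V), -1), Add(-2, Mul(V, V))), V), Pow(Add(1, q), -1)) = Mul(Add(Mul(Pow(Add(2, V), -1), Add(-2, Pow(V, 2))), V), Pow(Add(1, q), -1)) = Mul(Add(V, Mul(Pow(Add(2, V), -1), Add(-2, Pow(V, 2)))), Pow(Add(1, q), -1)) = Mul(Pow(Add(1, q), -1), Add(V, Mul(Pow(Add(2, V), -1), Add(-2, Pow(V, 2))))))
Add(39871, Function('b')(-96, Function('D')(1, -10))) = Add(39871, -189) = 39682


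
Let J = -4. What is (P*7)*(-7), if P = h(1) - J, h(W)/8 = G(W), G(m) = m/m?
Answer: -588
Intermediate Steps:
G(m) = 1
h(W) = 8 (h(W) = 8*1 = 8)
P = 12 (P = 8 - 1*(-4) = 8 + 4 = 12)
(P*7)*(-7) = (12*7)*(-7) = 84*(-7) = -588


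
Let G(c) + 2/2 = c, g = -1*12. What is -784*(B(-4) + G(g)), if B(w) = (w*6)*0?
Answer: 10192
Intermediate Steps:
B(w) = 0 (B(w) = (6*w)*0 = 0)
g = -12
G(c) = -1 + c
-784*(B(-4) + G(g)) = -784*(0 + (-1 - 12)) = -784*(0 - 13) = -784*(-13) = 10192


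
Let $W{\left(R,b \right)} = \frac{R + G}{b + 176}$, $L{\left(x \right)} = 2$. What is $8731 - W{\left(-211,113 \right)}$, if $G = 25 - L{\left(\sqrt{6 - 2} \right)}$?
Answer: $\frac{2523447}{289} \approx 8731.7$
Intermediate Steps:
$G = 23$ ($G = 25 - 2 = 23$)
$W{\left(R,b \right)} = \frac{23 + R}{176 + b}$ ($W{\left(R,b \right)} = \frac{R + 23}{b + 176} = \frac{23 + R}{176 + b}$)
$8731 - W{\left(-211,113 \right)} = 8731 - \frac{23 - 211}{176 + 113} = 8731 - \frac{1}{289} \left(-188\right) = 8731 - - \frac{188}{289} = 8731 + \frac{188}{289} = \frac{2523447}{289}$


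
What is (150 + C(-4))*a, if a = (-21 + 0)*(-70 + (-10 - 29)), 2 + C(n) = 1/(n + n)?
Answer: 2707887/8 ≈ 3.3849e+5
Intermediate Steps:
C(n) = -2 + 1/(2*n) (C(n) = -2 + 1/(n + n) = -2 + 1/(2*n))
a = 2289 (a = -21*(-70 - 39) = -21*(-109) = 2289)
(150 + C(-4))*a = (150 + (-2 + (½)/(-4)))*2289 = (150 + (-2 + (½)*(-¼)))*2289 = (150 + (-2 - ⅛))*2289 = (150 - 17/8)*2289 = (1183/8)*2289 = 2707887/8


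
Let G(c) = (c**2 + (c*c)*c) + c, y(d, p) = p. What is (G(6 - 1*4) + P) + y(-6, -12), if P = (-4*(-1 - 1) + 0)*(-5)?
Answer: -38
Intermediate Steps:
P = -40 (P = (-4*(-2) + 0)*(-5) = (8 + 0)*(-5) = 8*(-5) = -40)
G(c) = c + c**2 + c**3 (G(c) = (c**2 + c**2*c) + c = (c**2 + c**3) + c = c + c**2 + c**3)
(G(6 - 1*4) + P) + y(-6, -12) = ((6 - 1*4)*(1 + (6 - 1*4) + (6 - 1*4)**2) - 40) - 12 = ((6 - 4)*(1 + (6 - 4) + (6 - 4)**2) - 40) - 12 = (2*(1 + 2 + 2**2) - 40) - 12 = (2*(1 + 2 + 4) - 40) - 12 = (2*7 - 40) - 12 = (14 - 40) - 12 = -26 - 12 = -38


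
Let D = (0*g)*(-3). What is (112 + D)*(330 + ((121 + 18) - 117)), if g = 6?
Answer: 39424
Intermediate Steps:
D = 0 (D = (0*6)*(-3) = 0*(-3) = 0)
(112 + D)*(330 + ((121 + 18) - 117)) = (112 + 0)*(330 + ((121 + 18) - 117)) = 112*(330 + (139 - 117)) = 112*(330 + 22) = 112*352 = 39424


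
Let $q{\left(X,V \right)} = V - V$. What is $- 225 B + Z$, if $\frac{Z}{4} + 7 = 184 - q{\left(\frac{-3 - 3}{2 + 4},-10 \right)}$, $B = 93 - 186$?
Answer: $21633$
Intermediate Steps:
$q{\left(X,V \right)} = 0$
$B = -93$ ($B = 93 - 186 = -93$)
$Z = 708$ ($Z = -28 + 4 \left(184 - 0\right) = -28 + 4 \left(184 + 0\right) = -28 + 4 \cdot 184 = -28 + 736 = 708$)
$- 225 B + Z = \left(-225\right) \left(-93\right) + 708 = 20925 + 708 = 21633$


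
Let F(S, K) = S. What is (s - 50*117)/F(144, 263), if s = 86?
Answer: -1441/36 ≈ -40.028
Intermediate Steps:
(s - 50*117)/F(144, 263) = (86 - 50*117)/144 = (86 - 5850)*(1/144) = -5764*1/144 = -1441/36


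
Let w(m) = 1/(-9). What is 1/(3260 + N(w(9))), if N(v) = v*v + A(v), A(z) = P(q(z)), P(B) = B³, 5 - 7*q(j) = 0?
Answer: 27783/90583048 ≈ 0.00030671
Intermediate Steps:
q(j) = 5/7 (q(j) = 5/7 - ⅐*0 = 5/7 + 0 = 5/7)
w(m) = -⅑
A(z) = 125/343 (A(z) = (5/7)³ = 125/343)
N(v) = 125/343 + v² (N(v) = v*v + 125/343 = v² + 125/343 = 125/343 + v²)
1/(3260 + N(w(9))) = 1/(3260 + (125/343 + (-⅑)²)) = 1/(3260 + (125/343 + 1/81)) = 1/(3260 + 10468/27783) = 1/(90583048/27783) = 27783/90583048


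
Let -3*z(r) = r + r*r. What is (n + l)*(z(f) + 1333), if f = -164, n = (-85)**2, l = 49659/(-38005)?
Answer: -6241037481578/114015 ≈ -5.4739e+7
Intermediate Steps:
l = -49659/38005 (l = 49659*(-1/38005) = -49659/38005 ≈ -1.3066)
n = 7225
z(r) = -r/3 - r**2/3 (z(r) = -(r + r*r)/3 = -(r + r**2)/3 = -r/3 - r**2/3)
(n + l)*(z(f) + 1333) = (7225 - 49659/38005)*(-1/3*(-164)*(1 - 164) + 1333) = 274536466*(-1/3*(-164)*(-163) + 1333)/38005 = 274536466*(-26732/3 + 1333)/38005 = (274536466/38005)*(-22733/3) = -6241037481578/114015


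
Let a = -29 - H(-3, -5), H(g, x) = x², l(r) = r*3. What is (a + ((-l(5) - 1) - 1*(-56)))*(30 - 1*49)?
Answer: 266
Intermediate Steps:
l(r) = 3*r
a = -54 (a = -29 - 1*(-5)² = -29 - 1*25 = -29 - 25 = -54)
(a + ((-l(5) - 1) - 1*(-56)))*(30 - 1*49) = (-54 + ((-3*5 - 1) - 1*(-56)))*(30 - 1*49) = (-54 + ((-1*15 - 1) + 56))*(30 - 49) = (-54 + ((-15 - 1) + 56))*(-19) = (-54 + (-16 + 56))*(-19) = (-54 + 40)*(-19) = -14*(-19) = 266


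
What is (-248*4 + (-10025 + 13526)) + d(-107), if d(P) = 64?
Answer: 2573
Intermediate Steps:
(-248*4 + (-10025 + 13526)) + d(-107) = (-248*4 + (-10025 + 13526)) + 64 = (-992 + 3501) + 64 = 2509 + 64 = 2573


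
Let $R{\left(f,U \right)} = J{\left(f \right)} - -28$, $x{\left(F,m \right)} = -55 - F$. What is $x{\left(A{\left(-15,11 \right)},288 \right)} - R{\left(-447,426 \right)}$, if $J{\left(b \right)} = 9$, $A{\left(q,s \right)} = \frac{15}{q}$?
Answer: $-91$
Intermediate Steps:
$R{\left(f,U \right)} = 37$ ($R{\left(f,U \right)} = 9 - -28 = 9 + 28 = 37$)
$x{\left(A{\left(-15,11 \right)},288 \right)} - R{\left(-447,426 \right)} = \left(-55 - \frac{15}{-15}\right) - 37 = \left(-55 - 15 \left(- \frac{1}{15}\right)\right) - 37 = \left(-55 - -1\right) - 37 = \left(-55 + 1\right) - 37 = -54 - 37 = -91$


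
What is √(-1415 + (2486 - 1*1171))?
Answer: 10*I ≈ 10.0*I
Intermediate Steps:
√(-1415 + (2486 - 1*1171)) = √(-1415 + (2486 - 1171)) = √(-1415 + 1315) = √(-100) = 10*I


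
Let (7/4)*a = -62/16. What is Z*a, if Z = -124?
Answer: 1922/7 ≈ 274.57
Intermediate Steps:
a = -31/14 (a = 4*(-62/16)/7 = 4*(-62*1/16)/7 = (4/7)*(-31/8) = -31/14 ≈ -2.2143)
Z*a = -124*(-31/14) = 1922/7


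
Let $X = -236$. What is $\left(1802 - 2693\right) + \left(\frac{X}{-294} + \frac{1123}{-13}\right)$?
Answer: $- \frac{1866248}{1911} \approx -976.58$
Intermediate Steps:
$\left(1802 - 2693\right) + \left(\frac{X}{-294} + \frac{1123}{-13}\right) = \left(1802 - 2693\right) + \left(- \frac{236}{-294} + \frac{1123}{-13}\right) = -891 + \left(\left(-236\right) \left(- \frac{1}{294}\right) + 1123 \left(- \frac{1}{13}\right)\right) = -891 + \left(\frac{118}{147} - \frac{1123}{13}\right) = -891 - \frac{163547}{1911} = - \frac{1866248}{1911}$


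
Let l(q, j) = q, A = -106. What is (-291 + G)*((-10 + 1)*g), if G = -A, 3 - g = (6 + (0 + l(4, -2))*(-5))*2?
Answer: 51615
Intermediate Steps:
g = 31 (g = 3 - (6 + (0 + 4)*(-5))*2 = 3 - (6 + 4*(-5))*2 = 3 - (6 - 20)*2 = 3 - (-14)*2 = 3 - 1*(-28) = 3 + 28 = 31)
G = 106 (G = -1*(-106) = 106)
(-291 + G)*((-10 + 1)*g) = (-291 + 106)*((-10 + 1)*31) = -(-1665)*31 = -185*(-279) = 51615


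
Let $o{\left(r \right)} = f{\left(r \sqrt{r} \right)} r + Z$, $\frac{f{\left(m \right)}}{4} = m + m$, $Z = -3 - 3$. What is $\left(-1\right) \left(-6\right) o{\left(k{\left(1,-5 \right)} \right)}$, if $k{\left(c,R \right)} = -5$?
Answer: $-36 + 1200 i \sqrt{5} \approx -36.0 + 2683.3 i$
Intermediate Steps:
$Z = -6$ ($Z = -3 - 3 = -6$)
$f{\left(m \right)} = 8 m$ ($f{\left(m \right)} = 4 \left(m + m\right) = 4 \cdot 2 m = 8 m$)
$o{\left(r \right)} = -6 + 8 r^{\frac{5}{2}}$ ($o{\left(r \right)} = 8 r \sqrt{r} r - 6 = 8 r^{\frac{3}{2}} r - 6 = 8 r^{\frac{5}{2}} - 6 = -6 + 8 r^{\frac{5}{2}}$)
$\left(-1\right) \left(-6\right) o{\left(k{\left(1,-5 \right)} \right)} = \left(-1\right) \left(-6\right) \left(-6 + 8 \left(-5\right)^{\frac{5}{2}}\right) = 6 \left(-6 + 8 \cdot 25 i \sqrt{5}\right) = 6 \left(-6 + 200 i \sqrt{5}\right) = -36 + 1200 i \sqrt{5}$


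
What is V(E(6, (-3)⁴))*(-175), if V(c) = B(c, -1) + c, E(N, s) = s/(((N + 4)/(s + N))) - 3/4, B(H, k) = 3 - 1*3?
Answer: -492765/4 ≈ -1.2319e+5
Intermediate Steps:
B(H, k) = 0 (B(H, k) = 3 - 3 = 0)
E(N, s) = -¾ + s*(N + s)/(4 + N) (E(N, s) = s/(((4 + N)/(N + s))) - 3*¼ = s/(((4 + N)/(N + s))) - ¾ = s*((N + s)/(4 + N)) - ¾ = s*(N + s)/(4 + N) - ¾ = -¾ + s*(N + s)/(4 + N))
V(c) = c (V(c) = 0 + c = c)
V(E(6, (-3)⁴))*(-175) = ((-3 + ((-3)⁴)² - ¾*6 + 6*(-3)⁴)/(4 + 6))*(-175) = ((-3 + 81² - 9/2 + 6*81)/10)*(-175) = ((-3 + 6561 - 9/2 + 486)/10)*(-175) = ((⅒)*(14079/2))*(-175) = (14079/20)*(-175) = -492765/4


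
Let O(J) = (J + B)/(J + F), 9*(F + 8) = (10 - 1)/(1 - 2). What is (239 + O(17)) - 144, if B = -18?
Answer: 759/8 ≈ 94.875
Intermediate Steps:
F = -9 (F = -8 + ((10 - 1)/(1 - 2))/9 = -8 + (9/(-1))/9 = -8 + (9*(-1))/9 = -8 + (⅑)*(-9) = -8 - 1 = -9)
O(J) = (-18 + J)/(-9 + J) (O(J) = (J - 18)/(J - 9) = (-18 + J)/(-9 + J))
(239 + O(17)) - 144 = (239 + (-18 + 17)/(-9 + 17)) - 144 = (239 - 1/8) - 144 = (239 + (⅛)*(-1)) - 144 = (239 - ⅛) - 144 = 1911/8 - 144 = 759/8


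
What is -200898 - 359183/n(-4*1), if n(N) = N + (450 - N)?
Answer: -90763283/450 ≈ -2.0170e+5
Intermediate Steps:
n(N) = 450
-200898 - 359183/n(-4*1) = -200898 - 359183/450 = -90763283/450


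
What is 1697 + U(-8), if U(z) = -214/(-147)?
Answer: 249673/147 ≈ 1698.5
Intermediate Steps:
U(z) = 214/147 (U(z) = -214*(-1/147) = 214/147)
1697 + U(-8) = 1697 + 214/147 = 249673/147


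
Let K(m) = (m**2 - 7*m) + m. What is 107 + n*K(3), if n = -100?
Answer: 1007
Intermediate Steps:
K(m) = m**2 - 6*m
107 + n*K(3) = 107 - 300*(-6 + 3) = 107 - 300*(-3) = 107 - 100*(-9) = 107 + 900 = 1007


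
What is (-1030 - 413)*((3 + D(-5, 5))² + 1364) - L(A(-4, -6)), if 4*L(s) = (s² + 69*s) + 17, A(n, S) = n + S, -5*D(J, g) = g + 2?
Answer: -197180283/100 ≈ -1.9718e+6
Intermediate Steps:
D(J, g) = -⅖ - g/5 (D(J, g) = -(g + 2)/5 = -(2 + g)/5 = -⅖ - g/5)
A(n, S) = S + n
L(s) = 17/4 + s²/4 + 69*s/4 (L(s) = ((s² + 69*s) + 17)/4 = (17 + s² + 69*s)/4 = 17/4 + s²/4 + 69*s/4)
(-1030 - 413)*((3 + D(-5, 5))² + 1364) - L(A(-4, -6)) = (-1030 - 413)*((3 + (-⅖ - ⅕*5))² + 1364) - (17/4 + (-6 - 4)²/4 + 69*(-6 - 4)/4) = -1443*((3 + (-⅖ - 1))² + 1364) - (17/4 + (¼)*(-10)² + (69/4)*(-10)) = -1443*((3 - 7/5)² + 1364) - (17/4 + (¼)*100 - 345/2) = -1443*((8/5)² + 1364) - (17/4 + 25 - 345/2) = -1443*(64/25 + 1364) - 1*(-573/4) = -1443*34164/25 + 573/4 = -49298652/25 + 573/4 = -197180283/100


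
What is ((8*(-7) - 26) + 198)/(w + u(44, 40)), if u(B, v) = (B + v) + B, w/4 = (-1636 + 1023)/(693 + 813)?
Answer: 43674/47579 ≈ 0.91793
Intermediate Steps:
w = -1226/753 (w = 4*((-1636 + 1023)/(693 + 813)) = 4*(-613/1506) = -1226/753 ≈ -1.6282)
u(B, v) = v + 2*B
((8*(-7) - 26) + 198)/(w + u(44, 40)) = ((8*(-7) - 26) + 198)/(-1226/753 + (40 + 2*44)) = ((-56 - 26) + 198)/(-1226/753 + (40 + 88)) = (-82 + 198)/(-1226/753 + 128) = 116/(95158/753) = 116*(753/95158) = 43674/47579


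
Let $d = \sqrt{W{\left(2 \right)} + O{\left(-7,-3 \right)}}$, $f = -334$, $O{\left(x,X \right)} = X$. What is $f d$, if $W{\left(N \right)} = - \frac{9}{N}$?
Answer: $- 167 i \sqrt{30} \approx - 914.7 i$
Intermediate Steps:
$d = \frac{i \sqrt{30}}{2}$ ($d = \sqrt{- \frac{9}{2} - 3} = \sqrt{- \frac{15}{2}} = \frac{i \sqrt{30}}{2} \approx 2.7386 i$)
$f d = - 334 \frac{i \sqrt{30}}{2} = - 167 i \sqrt{30}$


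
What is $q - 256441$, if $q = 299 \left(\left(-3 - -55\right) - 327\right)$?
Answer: $-338666$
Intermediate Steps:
$q = -82225$ ($q = 299 \left(\left(-3 + 55\right) - 327\right) = 299 \left(52 - 327\right) = 299 \left(-275\right) = -82225$)
$q - 256441 = -82225 - 256441 = -338666$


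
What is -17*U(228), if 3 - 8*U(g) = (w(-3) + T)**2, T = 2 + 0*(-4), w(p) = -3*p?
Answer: 1003/4 ≈ 250.75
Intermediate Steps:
T = 2 (T = 2 + 0 = 2)
U(g) = -59/4 (U(g) = 3/8 - (-3*(-3) + 2)**2/8 = 3/8 - (9 + 2)**2/8 = 3/8 - 1/8*11**2 = 3/8 - 1/8*121 = 3/8 - 121/8 = -59/4)
-17*U(228) = -17*(-59/4) = 1003/4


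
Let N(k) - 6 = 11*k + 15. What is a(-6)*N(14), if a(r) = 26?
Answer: 4550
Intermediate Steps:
N(k) = 21 + 11*k (N(k) = 6 + (11*k + 15) = 6 + (15 + 11*k) = 21 + 11*k)
a(-6)*N(14) = 26*(21 + 11*14) = 26*(21 + 154) = 26*175 = 4550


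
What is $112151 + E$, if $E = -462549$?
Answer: $-350398$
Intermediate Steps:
$112151 + E = 112151 - 462549 = -350398$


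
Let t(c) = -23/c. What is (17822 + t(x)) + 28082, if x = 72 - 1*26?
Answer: 91807/2 ≈ 45904.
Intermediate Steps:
x = 46 (x = 72 - 26 = 46)
(17822 + t(x)) + 28082 = (17822 - 23/46) + 28082 = (17822 - 23*1/46) + 28082 = (17822 - ½) + 28082 = 35643/2 + 28082 = 91807/2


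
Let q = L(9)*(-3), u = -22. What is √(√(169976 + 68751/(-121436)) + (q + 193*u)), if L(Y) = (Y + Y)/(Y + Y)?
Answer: √(-15664684301476 + 60718*√626644271655815)/60718 ≈ 61.941*I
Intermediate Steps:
L(Y) = 1 (L(Y) = (2*Y)/((2*Y)) = (2*Y)*(1/(2*Y)) = 1)
q = -3 (q = 1*(-3) = -3)
√(√(169976 + 68751/(-121436)) + (q + 193*u)) = √(√(169976 + 68751/(-121436)) + (-3 + 193*(-22))) = √(√(169976 + 68751*(-1/121436)) + (-3 - 4246)) = √(√(169976 - 68751/121436) - 4249) = √(√(20641136785/121436) - 4249) = √(√626644271655815/60718 - 4249) = √(-4249 + √626644271655815/60718)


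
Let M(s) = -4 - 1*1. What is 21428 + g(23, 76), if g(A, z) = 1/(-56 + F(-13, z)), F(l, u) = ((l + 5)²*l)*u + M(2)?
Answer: 1356242403/63293 ≈ 21428.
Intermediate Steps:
M(s) = -5 (M(s) = -4 - 1 = -5)
F(l, u) = -5 + l*u*(5 + l)² (F(l, u) = ((l + 5)²*l)*u - 5 = ((5 + l)²*l)*u - 5 = (l*(5 + l)²)*u - 5 = l*u*(5 + l)² - 5 = -5 + l*u*(5 + l)²)
g(A, z) = 1/(-61 - 832*z) (g(A, z) = 1/(-56 + (-5 - 13*z*(5 - 13)²)) = 1/(-56 + (-5 - 13*z*(-8)²)) = 1/(-56 + (-5 - 13*z*64)) = 1/(-56 + (-5 - 832*z)) = 1/(-61 - 832*z))
21428 + g(23, 76) = 21428 - 1/(61 + 832*76) = 21428 - 1/(61 + 63232) = 21428 - 1/63293 = 1356242403/63293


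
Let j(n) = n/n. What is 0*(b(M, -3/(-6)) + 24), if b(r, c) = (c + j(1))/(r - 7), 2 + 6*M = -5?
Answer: 0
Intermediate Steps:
M = -7/6 (M = -⅓ + (⅙)*(-5) = -⅓ - ⅚ = -7/6 ≈ -1.1667)
j(n) = 1
b(r, c) = (1 + c)/(-7 + r) (b(r, c) = (c + 1)/(r - 7) = (1 + c)/(-7 + r))
0*(b(M, -3/(-6)) + 24) = 0*((1 - 3/(-6))/(-7 - 7/6) + 24) = 0*((1 - 3*(-⅙))/(-49/6) + 24) = 0*(-6*(1 + ½)/49 + 24) = 0*(-6/49*3/2 + 24) = 0*(-9/49 + 24) = 0*(1167/49) = 0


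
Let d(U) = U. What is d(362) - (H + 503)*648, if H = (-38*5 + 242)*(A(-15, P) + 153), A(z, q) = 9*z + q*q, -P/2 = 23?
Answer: -72232846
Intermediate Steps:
P = -46 (P = -2*23 = -46)
A(z, q) = q² + 9*z (A(z, q) = 9*z + q² = q² + 9*z)
H = 110968 (H = (-38*5 + 242)*(((-46)² + 9*(-15)) + 153) = (-190 + 242)*((2116 - 135) + 153) = 52*(1981 + 153) = 52*2134 = 110968)
d(362) - (H + 503)*648 = 362 - (110968 + 503)*648 = 362 - 111471*648 = 362 - 1*72233208 = 362 - 72233208 = -72232846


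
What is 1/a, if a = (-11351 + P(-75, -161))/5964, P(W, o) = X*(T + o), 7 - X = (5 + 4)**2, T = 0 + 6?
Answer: 852/17 ≈ 50.118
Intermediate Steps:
T = 6
X = -74 (X = 7 - (5 + 4)**2 = 7 - 1*9**2 = 7 - 1*81 = 7 - 81 = -74)
P(W, o) = -444 - 74*o (P(W, o) = -74*(6 + o) = -444 - 74*o)
a = 17/852 (a = (-11351 + (-444 - 74*(-161)))/5964 = (-11351 + (-444 + 11914))*(1/5964) = (-11351 + 11470)*(1/5964) = 119*(1/5964) = 17/852 ≈ 0.019953)
1/a = 1/(17/852) = 852/17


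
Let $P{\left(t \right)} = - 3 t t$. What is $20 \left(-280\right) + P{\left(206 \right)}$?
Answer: $-132908$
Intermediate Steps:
$P{\left(t \right)} = - 3 t^{2}$
$20 \left(-280\right) + P{\left(206 \right)} = 20 \left(-280\right) - 3 \cdot 206^{2} = -5600 - 127308 = -132908$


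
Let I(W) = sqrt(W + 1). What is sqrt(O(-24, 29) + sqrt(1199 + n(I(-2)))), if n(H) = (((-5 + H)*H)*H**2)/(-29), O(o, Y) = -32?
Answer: sqrt(-26912 + 29*sqrt(145)*sqrt(6954 - I))/29 ≈ 1.6205 - 0.00076817*I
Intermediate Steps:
I(W) = sqrt(1 + W)
n(H) = -H**3*(-5 + H)/29 (n(H) = ((H*(-5 + H))*H**2)*(-1/29) = (H**3*(-5 + H))*(-1/29) = -H**3*(-5 + H)/29)
sqrt(O(-24, 29) + sqrt(1199 + n(I(-2)))) = sqrt(-32 + sqrt(1199 + (sqrt(1 - 2))**3*(5 - sqrt(1 - 2))/29)) = sqrt(-32 + sqrt(1199 + (sqrt(-1))**3*(5 - sqrt(-1))/29)) = sqrt(-32 + sqrt(1199 + I**3*(5 - I)/29)) = sqrt(-32 + sqrt(1199 + (-I)*(5 - I)/29)) = sqrt(-32 + sqrt(1199 - I*(5 - I)/29))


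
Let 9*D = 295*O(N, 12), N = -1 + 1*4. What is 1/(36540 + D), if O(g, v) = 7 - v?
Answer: 9/327385 ≈ 2.7491e-5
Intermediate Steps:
N = 3 (N = -1 + 4 = 3)
D = -1475/9 (D = (295*(7 - 1*12))/9 = (295*(7 - 12))/9 = (295*(-5))/9 = (⅑)*(-1475) = -1475/9 ≈ -163.89)
1/(36540 + D) = 1/(36540 - 1475/9) = 1/(327385/9) = 9/327385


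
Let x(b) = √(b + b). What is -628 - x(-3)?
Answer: -628 - I*√6 ≈ -628.0 - 2.4495*I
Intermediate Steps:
x(b) = √2*√b (x(b) = √(2*b) = √2*√b)
-628 - x(-3) = -628 - √2*√(-3) = -628 - √2*I*√3 = -628 - I*√6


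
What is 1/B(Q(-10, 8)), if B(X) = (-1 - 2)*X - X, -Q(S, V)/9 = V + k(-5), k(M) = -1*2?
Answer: 1/216 ≈ 0.0046296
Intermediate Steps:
k(M) = -2
Q(S, V) = 18 - 9*V (Q(S, V) = -9*(V - 2) = -9*(-2 + V) = 18 - 9*V)
B(X) = -4*X (B(X) = -3*X - X = -4*X)
1/B(Q(-10, 8)) = 1/(-4*(18 - 9*8)) = 1/(-4*(18 - 72)) = 1/(-4*(-54)) = 1/216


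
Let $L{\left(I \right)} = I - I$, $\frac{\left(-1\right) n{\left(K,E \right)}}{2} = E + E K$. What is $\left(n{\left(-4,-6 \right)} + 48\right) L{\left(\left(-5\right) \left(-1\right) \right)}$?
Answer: $0$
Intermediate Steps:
$n{\left(K,E \right)} = - 2 E - 2 E K$ ($n{\left(K,E \right)} = - 2 \left(E + E K\right) = - 2 E - 2 E K$)
$L{\left(I \right)} = 0$
$\left(n{\left(-4,-6 \right)} + 48\right) L{\left(\left(-5\right) \left(-1\right) \right)} = \left(\left(-2\right) \left(-6\right) \left(1 - 4\right) + 48\right) 0 = \left(\left(-2\right) \left(-6\right) \left(-3\right) + 48\right) 0 = \left(-36 + 48\right) 0 = 12 \cdot 0 = 0$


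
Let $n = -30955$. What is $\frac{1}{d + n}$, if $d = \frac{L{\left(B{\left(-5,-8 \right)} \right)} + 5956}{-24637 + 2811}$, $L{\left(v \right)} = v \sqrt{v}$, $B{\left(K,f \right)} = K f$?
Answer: $- \frac{3686573927309}{114118901932585449} + \frac{436520 \sqrt{10}}{114118901932585449} \approx -3.2305 \cdot 10^{-5}$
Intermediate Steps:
$L{\left(v \right)} = v^{\frac{3}{2}}$
$d = - \frac{2978}{10913} - \frac{40 \sqrt{10}}{10913}$ ($d = \frac{\left(\left(-5\right) \left(-8\right)\right)^{\frac{3}{2}} + 5956}{-24637 + 2811} = \frac{40^{\frac{3}{2}} + 5956}{-21826} = \left(80 \sqrt{10} + 5956\right) \left(- \frac{1}{21826}\right) = \left(5956 + 80 \sqrt{10}\right) \left(- \frac{1}{21826}\right) = - \frac{2978}{10913} - \frac{40 \sqrt{10}}{10913} \approx -0.28448$)
$\frac{1}{d + n} = \frac{1}{\left(- \frac{2978}{10913} - \frac{40 \sqrt{10}}{10913}\right) - 30955} = \frac{1}{- \frac{337814893}{10913} - \frac{40 \sqrt{10}}{10913}}$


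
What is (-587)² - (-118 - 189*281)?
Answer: 397796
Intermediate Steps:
(-587)² - (-118 - 189*281) = 344569 - (-118 - 53109) = 344569 - 1*(-53227) = 344569 + 53227 = 397796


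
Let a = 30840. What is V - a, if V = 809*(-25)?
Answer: -51065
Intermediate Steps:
V = -20225
V - a = -20225 - 1*30840 = -20225 - 30840 = -51065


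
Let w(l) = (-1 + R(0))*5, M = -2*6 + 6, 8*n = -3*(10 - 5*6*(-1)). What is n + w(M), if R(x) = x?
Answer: -20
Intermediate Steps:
n = -15 (n = (-3*(10 - 5*6*(-1)))/8 = (-3*(10 - 30*(-1)))/8 = (-3*(10 + 30))/8 = (-3*40)/8 = (1/8)*(-120) = -15)
M = -6 (M = -12 + 6 = -6)
w(l) = -5 (w(l) = (-1 + 0)*5 = -1*5 = -5)
n + w(M) = -15 - 5 = -20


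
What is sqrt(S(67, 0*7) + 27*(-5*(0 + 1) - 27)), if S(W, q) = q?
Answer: 12*I*sqrt(6) ≈ 29.394*I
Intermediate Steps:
sqrt(S(67, 0*7) + 27*(-5*(0 + 1) - 27)) = sqrt(0*7 + 27*(-5*(0 + 1) - 27)) = sqrt(0 + 27*(-5*1 - 27)) = sqrt(0 + 27*(-5 - 27)) = sqrt(0 + 27*(-32)) = sqrt(0 - 864) = sqrt(-864) = 12*I*sqrt(6)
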